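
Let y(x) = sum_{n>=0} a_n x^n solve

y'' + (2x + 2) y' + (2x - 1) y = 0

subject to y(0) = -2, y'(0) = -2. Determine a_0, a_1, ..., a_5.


Ansatz: y(x) = sum_{n>=0} a_n x^n, so y'(x) = sum_{n>=1} n a_n x^(n-1) and y''(x) = sum_{n>=2} n(n-1) a_n x^(n-2).
Substitute into P(x) y'' + Q(x) y' + R(x) y = 0 with P(x) = 1, Q(x) = 2x + 2, R(x) = 2x - 1, and match powers of x.
Initial conditions: a_0 = -2, a_1 = -2.
Setting the coefficient of each power of x to zero and solving order by order (substituting the coefficients already found):
  x^0: 2 a_2 + 2 a_1 - a_0 = 0  ->  2 a_2 = -2 a_1 + a_0 = 2  ->  a_2 = 1
  x^1: 6 a_3 + 4 a_2 + a_1 + 2 a_0 = 0  ->  6 a_3 = -4 a_2 - a_1 - 2 a_0 = 2  ->  a_3 = 1/3
  x^2: 12 a_4 + 6 a_3 + 3 a_2 + 2 a_1 = 0  ->  12 a_4 = -6 a_3 - 3 a_2 - 2 a_1 = -1  ->  a_4 = -1/12
  x^3: 20 a_5 + 8 a_4 + 5 a_3 + 2 a_2 = 0  ->  20 a_5 = -8 a_4 - 5 a_3 - 2 a_2 = -3  ->  a_5 = -3/20
Truncated series: y(x) = -2 - 2 x + x^2 + (1/3) x^3 - (1/12) x^4 - (3/20) x^5 + O(x^6).

a_0 = -2; a_1 = -2; a_2 = 1; a_3 = 1/3; a_4 = -1/12; a_5 = -3/20


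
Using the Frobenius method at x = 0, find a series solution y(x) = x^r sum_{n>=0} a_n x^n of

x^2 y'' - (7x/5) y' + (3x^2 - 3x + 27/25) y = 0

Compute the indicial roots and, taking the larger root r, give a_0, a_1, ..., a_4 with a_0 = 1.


Write in Frobenius form y'' + (p(x)/x) y' + (q(x)/x^2) y = 0:
  p(x) = -7/5,  q(x) = 3x^2 - 3x + 27/25.
Indicial equation: r(r-1) + (-7/5) r + (27/25) = 0 -> roots r_1 = 9/5, r_2 = 3/5.
Take r = r_1 = 9/5. Let y(x) = x^r sum_{n>=0} a_n x^n with a_0 = 1.
Substitute y = x^r sum a_n x^n and match x^{r+n}. The recurrence is
  D(n) a_n - 3 a_{n-1} + 3 a_{n-2} = 0,  where D(n) = (r+n)(r+n-1) + (-7/5)(r+n) + (27/25).
  a_n = [3 a_{n-1} - 3 a_{n-2}] / D(n).
Since the indicial polynomial factors as (r - r_1)(r - r_2), D(n) = (r_1 + n - r_1)(r_1 + n - r_2) = n(n + 6/5).
Evaluating step by step (a_0 = 1):
  n = 1: D(1) = 1(1 + 6/5) = 11/5; numerator = 3(1) = 3; a_1 = (3)/(11/5) = 15/11
  n = 2: D(2) = 2(2 + 6/5) = 32/5; numerator = 3(15/11) - 3(1) = 12/11; a_2 = (12/11)/(32/5) = 15/88
  n = 3: D(3) = 3(3 + 6/5) = 63/5; numerator = 3(15/88) - 3(15/11) = -315/88; a_3 = (-315/88)/(63/5) = -25/88
  n = 4: D(4) = 4(4 + 6/5) = 104/5; numerator = 3(-25/88) - 3(15/88) = -15/11; a_4 = (-15/11)/(104/5) = -75/1144

r = 9/5; a_0 = 1; a_1 = 15/11; a_2 = 15/88; a_3 = -25/88; a_4 = -75/1144


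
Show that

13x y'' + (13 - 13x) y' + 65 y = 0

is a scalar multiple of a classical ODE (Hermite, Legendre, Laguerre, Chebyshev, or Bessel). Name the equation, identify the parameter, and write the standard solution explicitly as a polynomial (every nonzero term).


All three coefficients share the factor 13; dividing through by 13 gives  x y'' + (1 - x) y' + 5 y = 0.
This matches the Laguerre equation x y'' + (1 - x) y' + n y = 0 with n = 5; the polynomial solution is L_5(x).
With y = sum_k a_k x^k, matching x^k gives (k+1)k a_{k+1} + (k+1) a_{k+1} - k a_k + n a_k = 0, i.e. (k+1)^2 a_{k+1} = (k - n) a_k = (k - 5) a_k. The right side vanishes at k = 5, so the series terminates at degree 5.
Standard normalization L_n(0) = 1 gives a_0 = 1. Work upward with a_{k+1} = (k - 5) a_k / (k+1)^2:
  a_1 = (0 - 5)(1) / 1^2 = -5/1 = -5
  a_2 = (1 - 5)(-5) / 2^2 = 20/4 = 5
  a_3 = (2 - 5)(5) / 3^2 = -15/9 = -5/3
  a_4 = (3 - 5)(-5/3) / 4^2 = (10/3)/16 = 5/24
  a_5 = (4 - 5)(5/24) / 5^2 = (-5/24)/25 = -1/120
Hence L_5(x) = -x^5/120 + 5 x^4/24 - 5 x^3/3 + 5 x^2 - 5 x + 1.

L_5(x); series = -x^5/120 + 5 x^4/24 - 5 x^3/3 + 5 x^2 - 5 x + 1


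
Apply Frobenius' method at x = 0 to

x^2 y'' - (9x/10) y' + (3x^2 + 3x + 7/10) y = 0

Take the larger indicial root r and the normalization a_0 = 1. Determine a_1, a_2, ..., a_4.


Write in Frobenius form y'' + (p(x)/x) y' + (q(x)/x^2) y = 0:
  p(x) = -9/10,  q(x) = 3x^2 + 3x + 7/10.
Indicial equation: r(r-1) + (-9/10) r + (7/10) = 0 -> roots r_1 = 7/5, r_2 = 1/2.
Take r = r_1 = 7/5. Let y(x) = x^r sum_{n>=0} a_n x^n with a_0 = 1.
Substitute y = x^r sum a_n x^n and match x^{r+n}. The recurrence is
  D(n) a_n + 3 a_{n-1} + 3 a_{n-2} = 0,  where D(n) = (r+n)(r+n-1) + (-9/10)(r+n) + (7/10).
  a_n = [-3 a_{n-1} - 3 a_{n-2}] / D(n).
Since the indicial polynomial factors as (r - r_1)(r - r_2), D(n) = (r_1 + n - r_1)(r_1 + n - r_2) = n(n + 9/10).
Evaluating step by step (a_0 = 1):
  n = 1: D(1) = 1(1 + 9/10) = 19/10; numerator = -3(1) = -3; a_1 = (-3)/(19/10) = -30/19
  n = 2: D(2) = 2(2 + 9/10) = 29/5; numerator = -3(-30/19) - 3(1) = 33/19; a_2 = (33/19)/(29/5) = 165/551
  n = 3: D(3) = 3(3 + 9/10) = 117/10; numerator = -3(165/551) - 3(-30/19) = 2115/551; a_3 = (2115/551)/(117/10) = 2350/7163
  n = 4: D(4) = 4(4 + 9/10) = 98/5; numerator = -3(2350/7163) - 3(165/551) = -465/247; a_4 = (-465/247)/(98/5) = -2325/24206

r = 7/5; a_0 = 1; a_1 = -30/19; a_2 = 165/551; a_3 = 2350/7163; a_4 = -2325/24206


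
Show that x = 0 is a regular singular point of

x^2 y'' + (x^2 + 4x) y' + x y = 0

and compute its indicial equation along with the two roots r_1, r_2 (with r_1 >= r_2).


Divide by x^2 to reach normal form y'' + P_1(x) y' + P_2(x) y = 0 with P_1(x) = 1 + 4/x and P_2(x) = 1/x.
x = 0 is a singular point because the y'-coefficient 1 + 4/x has a pole at x = 0 and the y-coefficient 1/x has a pole at x = 0.
It is a regular singular point because x P_1(x) = p(x) = x + 4 and x^2 P_2(x) = q(x) = x are polynomials, hence analytic at x = 0.
p(0) = 4,  q(0) = 0.
Indicial equation: r(r-1) + p(0) r + q(0) = 0, i.e. r^2 + (p(0) - 1) r + q(0) = 0, i.e. r^2 + 3 r = 0.
Discriminant: (3)^2 - 4(0) = 9, so r = (-3 ± 3)/2.
Solving: r_1 = 0, r_2 = -3.

indicial: r^2 + 3 r = 0; roots r_1 = 0, r_2 = -3


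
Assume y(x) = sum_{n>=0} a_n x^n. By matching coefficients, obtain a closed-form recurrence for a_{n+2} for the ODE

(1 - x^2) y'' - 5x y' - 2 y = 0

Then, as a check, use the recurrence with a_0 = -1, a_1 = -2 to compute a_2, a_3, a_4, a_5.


Substitute y = sum_n a_n x^n.
(1 - 1 x^2) y'' contributes (n+2)(n+1) a_{n+2} - n(n-1) a_n at x^n.
-5 x y'(x) contributes -5 n a_n at x^n.
-2 y(x) contributes -2 a_n at x^n.
Matching x^n: (n+2)(n+1) a_{n+2} + (-n(n-1) - 5 n - 2) a_n = 0.
Thus a_{n+2} = (n(n-1) + 5 n + 2) / ((n+1)(n+2)) * a_n.

Check with a_0 = -1, a_1 = -2 (apply the recurrence for n = 0, 1, 2, 3): a_0 = -1, a_1 = -2, a_2 = -1, a_3 = -7/3, a_4 = -7/6, a_5 = -161/60.

a_(n+2) = (n(n-1) + 5 n + 2) / ((n+1)(n+2)) * a_n; check: a_0 = -1, a_1 = -2, a_2 = -1, a_3 = -7/3, a_4 = -7/6, a_5 = -161/60


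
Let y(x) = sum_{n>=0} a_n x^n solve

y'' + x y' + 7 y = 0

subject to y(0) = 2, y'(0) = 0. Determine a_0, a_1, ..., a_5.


Ansatz: y(x) = sum_{n>=0} a_n x^n, so y'(x) = sum_{n>=1} n a_n x^(n-1) and y''(x) = sum_{n>=2} n(n-1) a_n x^(n-2).
Substitute into P(x) y'' + Q(x) y' + R(x) y = 0 with P(x) = 1, Q(x) = x, R(x) = 7, and match powers of x.
Initial conditions: a_0 = 2, a_1 = 0.
Setting the coefficient of each power of x to zero and solving order by order (substituting the coefficients already found):
  x^0: 2 a_2 + 7 a_0 = 0  ->  2 a_2 = -7 a_0 = -14  ->  a_2 = -7
  x^1: 6 a_3 + 8 a_1 = 0  ->  6 a_3 = -8 a_1 = 0  ->  a_3 = 0
  x^2: 12 a_4 + 9 a_2 = 0  ->  12 a_4 = -9 a_2 = 63  ->  a_4 = 21/4
  x^3: 20 a_5 + 10 a_3 = 0  ->  20 a_5 = -10 a_3 = 0  ->  a_5 = 0
Truncated series: y(x) = 2 - 7 x^2 + (21/4) x^4 + O(x^6).

a_0 = 2; a_1 = 0; a_2 = -7; a_3 = 0; a_4 = 21/4; a_5 = 0


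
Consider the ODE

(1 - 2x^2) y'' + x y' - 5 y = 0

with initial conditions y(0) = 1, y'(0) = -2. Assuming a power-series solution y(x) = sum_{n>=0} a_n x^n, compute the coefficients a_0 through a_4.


Ansatz: y(x) = sum_{n>=0} a_n x^n, so y'(x) = sum_{n>=1} n a_n x^(n-1) and y''(x) = sum_{n>=2} n(n-1) a_n x^(n-2).
Substitute into P(x) y'' + Q(x) y' + R(x) y = 0 with P(x) = 1 - 2x^2, Q(x) = x, R(x) = -5, and match powers of x.
Initial conditions: a_0 = 1, a_1 = -2.
Setting the coefficient of each power of x to zero and solving order by order (substituting the coefficients already found):
  x^0: 2 a_2 - 5 a_0 = 0  ->  2 a_2 = 5 a_0 = 5  ->  a_2 = 5/2
  x^1: 6 a_3 - 4 a_1 = 0  ->  6 a_3 = 4 a_1 = -8  ->  a_3 = -4/3
  x^2: 12 a_4 - 7 a_2 = 0  ->  12 a_4 = 7 a_2 = 35/2  ->  a_4 = 35/24
Truncated series: y(x) = 1 - 2 x + (5/2) x^2 - (4/3) x^3 + (35/24) x^4 + O(x^5).

a_0 = 1; a_1 = -2; a_2 = 5/2; a_3 = -4/3; a_4 = 35/24


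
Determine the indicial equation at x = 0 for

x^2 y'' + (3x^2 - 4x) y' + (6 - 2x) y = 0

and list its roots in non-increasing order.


Divide by x^2 to reach normal form y'' + P_1(x) y' + P_2(x) y = 0 with P_1(x) = 3 - 4/x and P_2(x) = -2/x + 6/x^2.
x = 0 is a singular point because the y'-coefficient 3 - 4/x has a pole at x = 0 and the y-coefficient -2/x + 6/x^2 has a pole at x = 0.
It is a regular singular point because x P_1(x) = p(x) = 3x - 4 and x^2 P_2(x) = q(x) = 6 - 2x are polynomials, hence analytic at x = 0.
p(0) = -4,  q(0) = 6.
Indicial equation: r(r-1) + p(0) r + q(0) = 0, i.e. r^2 + (p(0) - 1) r + q(0) = 0, i.e. r^2 - 5 r + 6 = 0.
Discriminant: (-5)^2 - 4(6) = 1, so r = (5 ± 1)/2.
Solving: r_1 = 3, r_2 = 2.

indicial: r^2 - 5 r + 6 = 0; roots r_1 = 3, r_2 = 2


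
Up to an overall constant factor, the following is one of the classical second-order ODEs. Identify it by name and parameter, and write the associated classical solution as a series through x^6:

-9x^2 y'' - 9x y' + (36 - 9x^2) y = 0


All three coefficients share the factor -9; dividing through by -9 gives  x^2 y'' + x y' + (x^2 - 4) y = 0.
This matches the Bessel equation x^2 y'' + x y' + (x^2 - nu^2) y = 0 with nu^2 = 4, so nu = 2; the solution bounded at x = 0 is J_2(x).
Frobenius at x = 0: indicial roots ±nu; for r = nu the recurrence k(k + 2nu) c_k = -c_{k-2} gives the standard series J_nu(x) = sum_{k>=0} (-1)^k / (k! (k+nu)!) (x/2)^(2k+nu). Evaluate the first 3 terms:
  k = 0: (-1)^0 / (0! * 2! * 2^2) x^2 = 1/(1*2*4) x^2 = (1/8) x^2
  k = 1: (-1)^1 / (1! * 3! * 2^4) x^4 = -1/(1*6*16) x^4 = (-1/96) x^4
  k = 2: (-1)^2 / (2! * 4! * 2^6) x^6 = 1/(2*24*64) x^6 = (1/3072) x^6
Hence J_2(x) = x^6/3072 - x^4/96 + x^2/8 + ....

J_2(x); series = x^6/3072 - x^4/96 + x^2/8


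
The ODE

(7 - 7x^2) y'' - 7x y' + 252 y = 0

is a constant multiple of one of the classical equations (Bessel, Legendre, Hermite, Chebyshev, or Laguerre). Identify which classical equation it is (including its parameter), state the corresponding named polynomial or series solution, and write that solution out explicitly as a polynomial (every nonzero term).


All three coefficients share the factor 7; dividing through by 7 gives  (1 - x^2) y'' - x y' + 36 y = 0.
This matches the Chebyshev equation (1 - x^2) y'' - x y' + n^2 y = 0 (note the -x y' term, not -2x y') with n^2 = 36, so n = 6; the polynomial solution is T_6(x).
With y = sum_k a_k x^k, matching x^k gives (k+2)(k+1) a_{k+2} = (k^2 - n^2) a_k = (k - 6)(k + 6) a_k. The right side vanishes at k = 6, so the series with the parity of 6 terminates at degree 6.
Standard normalization: leading coefficient of T_n is 2^(n-1), so a_6 = 2^5 = 32. Work downward with a_k = (k+1)(k+2) a_{k+2} / ((k - 6)(k + 6)):
  a_4 = (5)(6)(32) / ((4 - 6)(4 + 6)) = 960/(-20) = -48
  a_2 = (3)(4)(-48) / ((2 - 6)(2 + 6)) = -576/(-32) = 18
  a_0 = (1)(2)(18) / ((0 - 6)(0 + 6)) = 36/(-36) = -1
Hence T_6(x) = 32 x^6 - 48 x^4 + 18 x^2 - 1.

T_6(x); series = 32 x^6 - 48 x^4 + 18 x^2 - 1


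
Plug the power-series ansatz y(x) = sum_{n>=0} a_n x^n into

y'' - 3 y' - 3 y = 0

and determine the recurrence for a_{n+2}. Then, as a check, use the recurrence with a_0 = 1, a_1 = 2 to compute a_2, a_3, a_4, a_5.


Substitute y = sum_n a_n x^n.
y''(x) has coefficient (n+2)(n+1) a_{n+2} at x^n;
-3 y'(x) has coefficient -3 (n+1) a_{n+1} at x^n;
-3 y(x) has coefficient -3 a_n at x^n.
Matching x^n: (n+2)(n+1) a_{n+2} - 3 (n+1) a_{n+1} - 3 a_n = 0.
Thus a_{n+2} = [3 (n+1) a_{n+1} + 3 a_n] / ((n+1)(n+2)).

Check with a_0 = 1, a_1 = 2 (apply the recurrence for n = 0, 1, 2, 3): a_0 = 1, a_1 = 2, a_2 = 9/2, a_3 = 11/2, a_4 = 21/4, a_5 = 159/40.

a_(n+2) = [3 (n+1) a_(n+1) + 3 a_n] / ((n+1)(n+2)); check: a_0 = 1, a_1 = 2, a_2 = 9/2, a_3 = 11/2, a_4 = 21/4, a_5 = 159/40


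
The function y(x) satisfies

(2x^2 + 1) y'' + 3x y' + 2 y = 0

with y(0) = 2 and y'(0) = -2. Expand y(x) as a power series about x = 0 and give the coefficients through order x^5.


Ansatz: y(x) = sum_{n>=0} a_n x^n, so y'(x) = sum_{n>=1} n a_n x^(n-1) and y''(x) = sum_{n>=2} n(n-1) a_n x^(n-2).
Substitute into P(x) y'' + Q(x) y' + R(x) y = 0 with P(x) = 2x^2 + 1, Q(x) = 3x, R(x) = 2, and match powers of x.
Initial conditions: a_0 = 2, a_1 = -2.
Setting the coefficient of each power of x to zero and solving order by order (substituting the coefficients already found):
  x^0: 2 a_2 + 2 a_0 = 0  ->  2 a_2 = -2 a_0 = -4  ->  a_2 = -2
  x^1: 6 a_3 + 5 a_1 = 0  ->  6 a_3 = -5 a_1 = 10  ->  a_3 = 5/3
  x^2: 12 a_4 + 12 a_2 = 0  ->  12 a_4 = -12 a_2 = 24  ->  a_4 = 2
  x^3: 20 a_5 + 23 a_3 = 0  ->  20 a_5 = -23 a_3 = -115/3  ->  a_5 = -23/12
Truncated series: y(x) = 2 - 2 x - 2 x^2 + (5/3) x^3 + 2 x^4 - (23/12) x^5 + O(x^6).

a_0 = 2; a_1 = -2; a_2 = -2; a_3 = 5/3; a_4 = 2; a_5 = -23/12


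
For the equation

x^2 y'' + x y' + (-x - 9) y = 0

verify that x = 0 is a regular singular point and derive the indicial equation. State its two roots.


Divide by x^2 to reach normal form y'' + P_1(x) y' + P_2(x) y = 0 with P_1(x) = 1/x and P_2(x) = -1/x - 9/x^2.
x = 0 is a singular point because the y'-coefficient 1/x has a pole at x = 0 and the y-coefficient -1/x - 9/x^2 has a pole at x = 0.
It is a regular singular point because x P_1(x) = p(x) = 1 and x^2 P_2(x) = q(x) = -x - 9 are polynomials, hence analytic at x = 0.
p(0) = 1,  q(0) = -9.
Indicial equation: r(r-1) + p(0) r + q(0) = 0, i.e. r^2 + (p(0) - 1) r + q(0) = 0, i.e. r^2 - 9 = 0.
Discriminant: (0)^2 - 4(-9) = 36, so r = (0 ± 6)/2.
Solving: r_1 = 3, r_2 = -3.

indicial: r^2 - 9 = 0; roots r_1 = 3, r_2 = -3


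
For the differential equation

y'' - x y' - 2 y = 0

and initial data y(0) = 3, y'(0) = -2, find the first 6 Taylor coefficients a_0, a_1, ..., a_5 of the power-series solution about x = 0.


Ansatz: y(x) = sum_{n>=0} a_n x^n, so y'(x) = sum_{n>=1} n a_n x^(n-1) and y''(x) = sum_{n>=2} n(n-1) a_n x^(n-2).
Substitute into P(x) y'' + Q(x) y' + R(x) y = 0 with P(x) = 1, Q(x) = -x, R(x) = -2, and match powers of x.
Initial conditions: a_0 = 3, a_1 = -2.
Setting the coefficient of each power of x to zero and solving order by order (substituting the coefficients already found):
  x^0: 2 a_2 - 2 a_0 = 0  ->  2 a_2 = 2 a_0 = 6  ->  a_2 = 3
  x^1: 6 a_3 - 3 a_1 = 0  ->  6 a_3 = 3 a_1 = -6  ->  a_3 = -1
  x^2: 12 a_4 - 4 a_2 = 0  ->  12 a_4 = 4 a_2 = 12  ->  a_4 = 1
  x^3: 20 a_5 - 5 a_3 = 0  ->  20 a_5 = 5 a_3 = -5  ->  a_5 = -1/4
Truncated series: y(x) = 3 - 2 x + 3 x^2 - x^3 + x^4 - (1/4) x^5 + O(x^6).

a_0 = 3; a_1 = -2; a_2 = 3; a_3 = -1; a_4 = 1; a_5 = -1/4


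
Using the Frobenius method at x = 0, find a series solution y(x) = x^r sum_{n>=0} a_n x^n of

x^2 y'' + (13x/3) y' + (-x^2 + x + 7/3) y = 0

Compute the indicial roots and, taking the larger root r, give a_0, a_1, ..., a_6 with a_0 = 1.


Write in Frobenius form y'' + (p(x)/x) y' + (q(x)/x^2) y = 0:
  p(x) = 13/3,  q(x) = -x^2 + x + 7/3.
Indicial equation: r(r-1) + (13/3) r + (7/3) = 0 -> roots r_1 = -1, r_2 = -7/3.
Take r = r_1 = -1. Let y(x) = x^r sum_{n>=0} a_n x^n with a_0 = 1.
Substitute y = x^r sum a_n x^n and match x^{r+n}. The recurrence is
  D(n) a_n + 1 a_{n-1} - 1 a_{n-2} = 0,  where D(n) = (r+n)(r+n-1) + (13/3)(r+n) + (7/3).
  a_n = [-1 a_{n-1} + 1 a_{n-2}] / D(n).
Since the indicial polynomial factors as (r - r_1)(r - r_2), D(n) = (r_1 + n - r_1)(r_1 + n - r_2) = n(n + 4/3).
Evaluating step by step (a_0 = 1):
  n = 1: D(1) = 1(1 + 4/3) = 7/3; numerator = -1(1) = -1; a_1 = (-1)/(7/3) = -3/7
  n = 2: D(2) = 2(2 + 4/3) = 20/3; numerator = -1(-3/7) + 1(1) = 10/7; a_2 = (10/7)/(20/3) = 3/14
  n = 3: D(3) = 3(3 + 4/3) = 13; numerator = -1(3/14) + 1(-3/7) = -9/14; a_3 = (-9/14)/(13) = -9/182
  n = 4: D(4) = 4(4 + 4/3) = 64/3; numerator = -1(-9/182) + 1(3/14) = 24/91; a_4 = (24/91)/(64/3) = 9/728
  n = 5: D(5) = 5(5 + 4/3) = 95/3; numerator = -1(9/728) + 1(-9/182) = -45/728; a_5 = (-45/728)/(95/3) = -27/13832
  n = 6: D(6) = 6(6 + 4/3) = 44; numerator = -1(-27/13832) + 1(9/728) = 99/6916; a_6 = (99/6916)/(44) = 9/27664

r = -1; a_0 = 1; a_1 = -3/7; a_2 = 3/14; a_3 = -9/182; a_4 = 9/728; a_5 = -27/13832; a_6 = 9/27664


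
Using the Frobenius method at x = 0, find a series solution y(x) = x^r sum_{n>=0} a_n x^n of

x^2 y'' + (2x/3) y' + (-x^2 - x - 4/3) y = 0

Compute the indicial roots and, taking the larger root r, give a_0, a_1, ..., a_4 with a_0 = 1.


Write in Frobenius form y'' + (p(x)/x) y' + (q(x)/x^2) y = 0:
  p(x) = 2/3,  q(x) = -x^2 - x - 4/3.
Indicial equation: r(r-1) + (2/3) r + (-4/3) = 0 -> roots r_1 = 4/3, r_2 = -1.
Take r = r_1 = 4/3. Let y(x) = x^r sum_{n>=0} a_n x^n with a_0 = 1.
Substitute y = x^r sum a_n x^n and match x^{r+n}. The recurrence is
  D(n) a_n - 1 a_{n-1} - 1 a_{n-2} = 0,  where D(n) = (r+n)(r+n-1) + (2/3)(r+n) + (-4/3).
  a_n = [1 a_{n-1} + 1 a_{n-2}] / D(n).
Since the indicial polynomial factors as (r - r_1)(r - r_2), D(n) = (r_1 + n - r_1)(r_1 + n - r_2) = n(n + 7/3).
Evaluating step by step (a_0 = 1):
  n = 1: D(1) = 1(1 + 7/3) = 10/3; numerator = 1(1) = 1; a_1 = (1)/(10/3) = 3/10
  n = 2: D(2) = 2(2 + 7/3) = 26/3; numerator = 1(3/10) + 1(1) = 13/10; a_2 = (13/10)/(26/3) = 3/20
  n = 3: D(3) = 3(3 + 7/3) = 16; numerator = 1(3/20) + 1(3/10) = 9/20; a_3 = (9/20)/(16) = 9/320
  n = 4: D(4) = 4(4 + 7/3) = 76/3; numerator = 1(9/320) + 1(3/20) = 57/320; a_4 = (57/320)/(76/3) = 9/1280

r = 4/3; a_0 = 1; a_1 = 3/10; a_2 = 3/20; a_3 = 9/320; a_4 = 9/1280


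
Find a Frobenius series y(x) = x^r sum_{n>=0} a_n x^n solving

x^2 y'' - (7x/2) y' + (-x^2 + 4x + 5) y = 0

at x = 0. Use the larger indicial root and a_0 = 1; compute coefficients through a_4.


Write in Frobenius form y'' + (p(x)/x) y' + (q(x)/x^2) y = 0:
  p(x) = -7/2,  q(x) = -x^2 + 4x + 5.
Indicial equation: r(r-1) + (-7/2) r + (5) = 0 -> roots r_1 = 5/2, r_2 = 2.
Take r = r_1 = 5/2. Let y(x) = x^r sum_{n>=0} a_n x^n with a_0 = 1.
Substitute y = x^r sum a_n x^n and match x^{r+n}. The recurrence is
  D(n) a_n + 4 a_{n-1} - 1 a_{n-2} = 0,  where D(n) = (r+n)(r+n-1) + (-7/2)(r+n) + (5).
  a_n = [-4 a_{n-1} + 1 a_{n-2}] / D(n).
Since the indicial polynomial factors as (r - r_1)(r - r_2), D(n) = (r_1 + n - r_1)(r_1 + n - r_2) = n(n + 1/2).
Evaluating step by step (a_0 = 1):
  n = 1: D(1) = 1(1 + 1/2) = 3/2; numerator = -4(1) = -4; a_1 = (-4)/(3/2) = -8/3
  n = 2: D(2) = 2(2 + 1/2) = 5; numerator = -4(-8/3) + 1(1) = 35/3; a_2 = (35/3)/(5) = 7/3
  n = 3: D(3) = 3(3 + 1/2) = 21/2; numerator = -4(7/3) + 1(-8/3) = -12; a_3 = (-12)/(21/2) = -8/7
  n = 4: D(4) = 4(4 + 1/2) = 18; numerator = -4(-8/7) + 1(7/3) = 145/21; a_4 = (145/21)/(18) = 145/378

r = 5/2; a_0 = 1; a_1 = -8/3; a_2 = 7/3; a_3 = -8/7; a_4 = 145/378


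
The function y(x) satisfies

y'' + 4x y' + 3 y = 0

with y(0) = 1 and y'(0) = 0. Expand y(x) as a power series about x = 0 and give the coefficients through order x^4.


Ansatz: y(x) = sum_{n>=0} a_n x^n, so y'(x) = sum_{n>=1} n a_n x^(n-1) and y''(x) = sum_{n>=2} n(n-1) a_n x^(n-2).
Substitute into P(x) y'' + Q(x) y' + R(x) y = 0 with P(x) = 1, Q(x) = 4x, R(x) = 3, and match powers of x.
Initial conditions: a_0 = 1, a_1 = 0.
Setting the coefficient of each power of x to zero and solving order by order (substituting the coefficients already found):
  x^0: 2 a_2 + 3 a_0 = 0  ->  2 a_2 = -3 a_0 = -3  ->  a_2 = -3/2
  x^1: 6 a_3 + 7 a_1 = 0  ->  6 a_3 = -7 a_1 = 0  ->  a_3 = 0
  x^2: 12 a_4 + 11 a_2 = 0  ->  12 a_4 = -11 a_2 = 33/2  ->  a_4 = 11/8
Truncated series: y(x) = 1 - (3/2) x^2 + (11/8) x^4 + O(x^5).

a_0 = 1; a_1 = 0; a_2 = -3/2; a_3 = 0; a_4 = 11/8


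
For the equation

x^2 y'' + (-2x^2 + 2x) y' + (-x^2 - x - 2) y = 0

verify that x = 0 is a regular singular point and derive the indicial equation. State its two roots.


Divide by x^2 to reach normal form y'' + P_1(x) y' + P_2(x) y = 0 with P_1(x) = -2 + 2/x and P_2(x) = -1 - 1/x - 2/x^2.
x = 0 is a singular point because the y'-coefficient -2 + 2/x has a pole at x = 0 and the y-coefficient -1 - 1/x - 2/x^2 has a pole at x = 0.
It is a regular singular point because x P_1(x) = p(x) = 2 - 2x and x^2 P_2(x) = q(x) = -x^2 - x - 2 are polynomials, hence analytic at x = 0.
p(0) = 2,  q(0) = -2.
Indicial equation: r(r-1) + p(0) r + q(0) = 0, i.e. r^2 + (p(0) - 1) r + q(0) = 0, i.e. r^2 + 1 r - 2 = 0.
Discriminant: (1)^2 - 4(-2) = 9, so r = (-1 ± 3)/2.
Solving: r_1 = 1, r_2 = -2.

indicial: r^2 + 1 r - 2 = 0; roots r_1 = 1, r_2 = -2


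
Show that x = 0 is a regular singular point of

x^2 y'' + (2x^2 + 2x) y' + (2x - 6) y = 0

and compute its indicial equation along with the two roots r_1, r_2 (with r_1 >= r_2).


Divide by x^2 to reach normal form y'' + P_1(x) y' + P_2(x) y = 0 with P_1(x) = 2 + 2/x and P_2(x) = 2/x - 6/x^2.
x = 0 is a singular point because the y'-coefficient 2 + 2/x has a pole at x = 0 and the y-coefficient 2/x - 6/x^2 has a pole at x = 0.
It is a regular singular point because x P_1(x) = p(x) = 2x + 2 and x^2 P_2(x) = q(x) = 2x - 6 are polynomials, hence analytic at x = 0.
p(0) = 2,  q(0) = -6.
Indicial equation: r(r-1) + p(0) r + q(0) = 0, i.e. r^2 + (p(0) - 1) r + q(0) = 0, i.e. r^2 + 1 r - 6 = 0.
Discriminant: (1)^2 - 4(-6) = 25, so r = (-1 ± 5)/2.
Solving: r_1 = 2, r_2 = -3.

indicial: r^2 + 1 r - 6 = 0; roots r_1 = 2, r_2 = -3


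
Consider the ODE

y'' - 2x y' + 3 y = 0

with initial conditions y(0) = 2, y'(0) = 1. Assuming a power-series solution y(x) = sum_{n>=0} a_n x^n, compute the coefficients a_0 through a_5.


Ansatz: y(x) = sum_{n>=0} a_n x^n, so y'(x) = sum_{n>=1} n a_n x^(n-1) and y''(x) = sum_{n>=2} n(n-1) a_n x^(n-2).
Substitute into P(x) y'' + Q(x) y' + R(x) y = 0 with P(x) = 1, Q(x) = -2x, R(x) = 3, and match powers of x.
Initial conditions: a_0 = 2, a_1 = 1.
Setting the coefficient of each power of x to zero and solving order by order (substituting the coefficients already found):
  x^0: 2 a_2 + 3 a_0 = 0  ->  2 a_2 = -3 a_0 = -6  ->  a_2 = -3
  x^1: 6 a_3 + a_1 = 0  ->  6 a_3 = -a_1 = -1  ->  a_3 = -1/6
  x^2: 12 a_4 - a_2 = 0  ->  12 a_4 = a_2 = -3  ->  a_4 = -1/4
  x^3: 20 a_5 - 3 a_3 = 0  ->  20 a_5 = 3 a_3 = -1/2  ->  a_5 = -1/40
Truncated series: y(x) = 2 + x - 3 x^2 - (1/6) x^3 - (1/4) x^4 - (1/40) x^5 + O(x^6).

a_0 = 2; a_1 = 1; a_2 = -3; a_3 = -1/6; a_4 = -1/4; a_5 = -1/40


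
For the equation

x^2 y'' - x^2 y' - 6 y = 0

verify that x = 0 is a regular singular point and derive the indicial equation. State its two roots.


Divide by x^2 to reach normal form y'' + P_1(x) y' + P_2(x) y = 0 with P_1(x) = -1 and P_2(x) = -6/x^2.
x = 0 is a singular point because the y-coefficient -6/x^2 has a pole at x = 0.
It is a regular singular point because x P_1(x) = p(x) = -x and x^2 P_2(x) = q(x) = -6 are polynomials, hence analytic at x = 0.
p(0) = 0,  q(0) = -6.
Indicial equation: r(r-1) + p(0) r + q(0) = 0, i.e. r^2 + (p(0) - 1) r + q(0) = 0, i.e. r^2 - 1 r - 6 = 0.
Discriminant: (-1)^2 - 4(-6) = 25, so r = (1 ± 5)/2.
Solving: r_1 = 3, r_2 = -2.

indicial: r^2 - 1 r - 6 = 0; roots r_1 = 3, r_2 = -2


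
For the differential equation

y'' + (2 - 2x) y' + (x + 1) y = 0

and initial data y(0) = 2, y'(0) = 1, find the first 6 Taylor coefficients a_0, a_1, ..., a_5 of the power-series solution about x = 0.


Ansatz: y(x) = sum_{n>=0} a_n x^n, so y'(x) = sum_{n>=1} n a_n x^(n-1) and y''(x) = sum_{n>=2} n(n-1) a_n x^(n-2).
Substitute into P(x) y'' + Q(x) y' + R(x) y = 0 with P(x) = 1, Q(x) = 2 - 2x, R(x) = x + 1, and match powers of x.
Initial conditions: a_0 = 2, a_1 = 1.
Setting the coefficient of each power of x to zero and solving order by order (substituting the coefficients already found):
  x^0: 2 a_2 + 2 a_1 + a_0 = 0  ->  2 a_2 = -2 a_1 - a_0 = -4  ->  a_2 = -2
  x^1: 6 a_3 + 4 a_2 - a_1 + a_0 = 0  ->  6 a_3 = -4 a_2 + a_1 - a_0 = 7  ->  a_3 = 7/6
  x^2: 12 a_4 + 6 a_3 - 3 a_2 + a_1 = 0  ->  12 a_4 = -6 a_3 + 3 a_2 - a_1 = -14  ->  a_4 = -7/6
  x^3: 20 a_5 + 8 a_4 - 5 a_3 + a_2 = 0  ->  20 a_5 = -8 a_4 + 5 a_3 - a_2 = 103/6  ->  a_5 = 103/120
Truncated series: y(x) = 2 + x - 2 x^2 + (7/6) x^3 - (7/6) x^4 + (103/120) x^5 + O(x^6).

a_0 = 2; a_1 = 1; a_2 = -2; a_3 = 7/6; a_4 = -7/6; a_5 = 103/120


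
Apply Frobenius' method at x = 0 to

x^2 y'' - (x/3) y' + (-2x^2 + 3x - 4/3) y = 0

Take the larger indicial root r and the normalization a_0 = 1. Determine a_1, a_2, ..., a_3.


Write in Frobenius form y'' + (p(x)/x) y' + (q(x)/x^2) y = 0:
  p(x) = -1/3,  q(x) = -2x^2 + 3x - 4/3.
Indicial equation: r(r-1) + (-1/3) r + (-4/3) = 0 -> roots r_1 = 2, r_2 = -2/3.
Take r = r_1 = 2. Let y(x) = x^r sum_{n>=0} a_n x^n with a_0 = 1.
Substitute y = x^r sum a_n x^n and match x^{r+n}. The recurrence is
  D(n) a_n + 3 a_{n-1} - 2 a_{n-2} = 0,  where D(n) = (r+n)(r+n-1) + (-1/3)(r+n) + (-4/3).
  a_n = [-3 a_{n-1} + 2 a_{n-2}] / D(n).
Since the indicial polynomial factors as (r - r_1)(r - r_2), D(n) = (r_1 + n - r_1)(r_1 + n - r_2) = n(n + 8/3).
Evaluating step by step (a_0 = 1):
  n = 1: D(1) = 1(1 + 8/3) = 11/3; numerator = -3(1) = -3; a_1 = (-3)/(11/3) = -9/11
  n = 2: D(2) = 2(2 + 8/3) = 28/3; numerator = -3(-9/11) + 2(1) = 49/11; a_2 = (49/11)/(28/3) = 21/44
  n = 3: D(3) = 3(3 + 8/3) = 17; numerator = -3(21/44) + 2(-9/11) = -135/44; a_3 = (-135/44)/(17) = -135/748

r = 2; a_0 = 1; a_1 = -9/11; a_2 = 21/44; a_3 = -135/748


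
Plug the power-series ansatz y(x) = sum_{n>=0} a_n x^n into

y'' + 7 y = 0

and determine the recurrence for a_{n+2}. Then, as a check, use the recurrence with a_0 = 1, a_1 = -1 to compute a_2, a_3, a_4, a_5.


Substitute y = sum_n a_n x^n into y'' + (const) y = 0.
y''(x) = sum_{n>=0} (n+2)(n+1) a_{n+2} x^n.
The ODE becomes sum_n [(n+2)(n+1) a_{n+2} + 7 a_n] x^n = 0.
Setting each coefficient to zero gives the recurrence:
  (n+2)(n+1) a_{n+2} + 7 a_n = 0,
  a_{n+2} = -7 / ((n+1)(n+2)) a_n.

Check with a_0 = 1, a_1 = -1 (apply the recurrence for n = 0, 1, 2, 3): a_0 = 1, a_1 = -1, a_2 = -7/2, a_3 = 7/6, a_4 = 49/24, a_5 = -49/120.

a_{n+2} = -7/((n+1)(n+2)) * a_n; check: a_0 = 1, a_1 = -1, a_2 = -7/2, a_3 = 7/6, a_4 = 49/24, a_5 = -49/120


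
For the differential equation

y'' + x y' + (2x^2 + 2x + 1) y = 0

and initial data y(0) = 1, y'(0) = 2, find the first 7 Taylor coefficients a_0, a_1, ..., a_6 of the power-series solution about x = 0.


Ansatz: y(x) = sum_{n>=0} a_n x^n, so y'(x) = sum_{n>=1} n a_n x^(n-1) and y''(x) = sum_{n>=2} n(n-1) a_n x^(n-2).
Substitute into P(x) y'' + Q(x) y' + R(x) y = 0 with P(x) = 1, Q(x) = x, R(x) = 2x^2 + 2x + 1, and match powers of x.
Initial conditions: a_0 = 1, a_1 = 2.
Setting the coefficient of each power of x to zero and solving order by order (substituting the coefficients already found):
  x^0: 2 a_2 + a_0 = 0  ->  2 a_2 = -a_0 = -1  ->  a_2 = -1/2
  x^1: 6 a_3 + 2 a_1 + 2 a_0 = 0  ->  6 a_3 = -2 a_1 - 2 a_0 = -6  ->  a_3 = -1
  x^2: 12 a_4 + 3 a_2 + 2 a_1 + 2 a_0 = 0  ->  12 a_4 = -3 a_2 - 2 a_1 - 2 a_0 = -9/2  ->  a_4 = -3/8
  x^3: 20 a_5 + 4 a_3 + 2 a_2 + 2 a_1 = 0  ->  20 a_5 = -4 a_3 - 2 a_2 - 2 a_1 = 1  ->  a_5 = 1/20
  x^4: 30 a_6 + 5 a_4 + 2 a_3 + 2 a_2 = 0  ->  30 a_6 = -5 a_4 - 2 a_3 - 2 a_2 = 39/8  ->  a_6 = 13/80
Truncated series: y(x) = 1 + 2 x - (1/2) x^2 - x^3 - (3/8) x^4 + (1/20) x^5 + (13/80) x^6 + O(x^7).

a_0 = 1; a_1 = 2; a_2 = -1/2; a_3 = -1; a_4 = -3/8; a_5 = 1/20; a_6 = 13/80


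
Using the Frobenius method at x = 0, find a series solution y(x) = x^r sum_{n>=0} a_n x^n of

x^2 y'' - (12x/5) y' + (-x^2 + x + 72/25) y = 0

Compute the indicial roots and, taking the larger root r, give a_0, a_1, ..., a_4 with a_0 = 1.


Write in Frobenius form y'' + (p(x)/x) y' + (q(x)/x^2) y = 0:
  p(x) = -12/5,  q(x) = -x^2 + x + 72/25.
Indicial equation: r(r-1) + (-12/5) r + (72/25) = 0 -> roots r_1 = 9/5, r_2 = 8/5.
Take r = r_1 = 9/5. Let y(x) = x^r sum_{n>=0} a_n x^n with a_0 = 1.
Substitute y = x^r sum a_n x^n and match x^{r+n}. The recurrence is
  D(n) a_n + 1 a_{n-1} - 1 a_{n-2} = 0,  where D(n) = (r+n)(r+n-1) + (-12/5)(r+n) + (72/25).
  a_n = [-1 a_{n-1} + 1 a_{n-2}] / D(n).
Since the indicial polynomial factors as (r - r_1)(r - r_2), D(n) = (r_1 + n - r_1)(r_1 + n - r_2) = n(n + 1/5).
Evaluating step by step (a_0 = 1):
  n = 1: D(1) = 1(1 + 1/5) = 6/5; numerator = -1(1) = -1; a_1 = (-1)/(6/5) = -5/6
  n = 2: D(2) = 2(2 + 1/5) = 22/5; numerator = -1(-5/6) + 1(1) = 11/6; a_2 = (11/6)/(22/5) = 5/12
  n = 3: D(3) = 3(3 + 1/5) = 48/5; numerator = -1(5/12) + 1(-5/6) = -5/4; a_3 = (-5/4)/(48/5) = -25/192
  n = 4: D(4) = 4(4 + 1/5) = 84/5; numerator = -1(-25/192) + 1(5/12) = 35/64; a_4 = (35/64)/(84/5) = 25/768

r = 9/5; a_0 = 1; a_1 = -5/6; a_2 = 5/12; a_3 = -25/192; a_4 = 25/768


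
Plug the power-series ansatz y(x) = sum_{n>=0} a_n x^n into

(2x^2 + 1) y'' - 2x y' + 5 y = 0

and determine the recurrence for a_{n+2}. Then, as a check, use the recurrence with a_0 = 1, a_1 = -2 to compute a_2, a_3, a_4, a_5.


Substitute y = sum_n a_n x^n.
(1 + 2 x^2) y'' contributes (n+2)(n+1) a_{n+2} + 2 n(n-1) a_n at x^n.
-2 x y'(x) contributes -2 n a_n at x^n.
5 y(x) contributes 5 a_n at x^n.
Matching x^n: (n+2)(n+1) a_{n+2} + (2 n(n-1) - 2 n + 5) a_n = 0.
Thus a_{n+2} = (-2 n(n-1) + 2 n - 5) / ((n+1)(n+2)) * a_n.

Check with a_0 = 1, a_1 = -2 (apply the recurrence for n = 0, 1, 2, 3): a_0 = 1, a_1 = -2, a_2 = -5/2, a_3 = 1, a_4 = 25/24, a_5 = -11/20.

a_(n+2) = (-2 n(n-1) + 2 n - 5) / ((n+1)(n+2)) * a_n; check: a_0 = 1, a_1 = -2, a_2 = -5/2, a_3 = 1, a_4 = 25/24, a_5 = -11/20


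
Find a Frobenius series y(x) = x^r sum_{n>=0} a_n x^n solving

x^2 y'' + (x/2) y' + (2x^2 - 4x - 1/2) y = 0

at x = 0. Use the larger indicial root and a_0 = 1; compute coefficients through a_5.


Write in Frobenius form y'' + (p(x)/x) y' + (q(x)/x^2) y = 0:
  p(x) = 1/2,  q(x) = 2x^2 - 4x - 1/2.
Indicial equation: r(r-1) + (1/2) r + (-1/2) = 0 -> roots r_1 = 1, r_2 = -1/2.
Take r = r_1 = 1. Let y(x) = x^r sum_{n>=0} a_n x^n with a_0 = 1.
Substitute y = x^r sum a_n x^n and match x^{r+n}. The recurrence is
  D(n) a_n - 4 a_{n-1} + 2 a_{n-2} = 0,  where D(n) = (r+n)(r+n-1) + (1/2)(r+n) + (-1/2).
  a_n = [4 a_{n-1} - 2 a_{n-2}] / D(n).
Since the indicial polynomial factors as (r - r_1)(r - r_2), D(n) = (r_1 + n - r_1)(r_1 + n - r_2) = n(n + 3/2).
Evaluating step by step (a_0 = 1):
  n = 1: D(1) = 1(1 + 3/2) = 5/2; numerator = 4(1) = 4; a_1 = (4)/(5/2) = 8/5
  n = 2: D(2) = 2(2 + 3/2) = 7; numerator = 4(8/5) - 2(1) = 22/5; a_2 = (22/5)/(7) = 22/35
  n = 3: D(3) = 3(3 + 3/2) = 27/2; numerator = 4(22/35) - 2(8/5) = -24/35; a_3 = (-24/35)/(27/2) = -16/315
  n = 4: D(4) = 4(4 + 3/2) = 22; numerator = 4(-16/315) - 2(22/35) = -92/63; a_4 = (-92/63)/(22) = -46/693
  n = 5: D(5) = 5(5 + 3/2) = 65/2; numerator = 4(-46/693) - 2(-16/315) = -568/3465; a_5 = (-568/3465)/(65/2) = -1136/225225

r = 1; a_0 = 1; a_1 = 8/5; a_2 = 22/35; a_3 = -16/315; a_4 = -46/693; a_5 = -1136/225225


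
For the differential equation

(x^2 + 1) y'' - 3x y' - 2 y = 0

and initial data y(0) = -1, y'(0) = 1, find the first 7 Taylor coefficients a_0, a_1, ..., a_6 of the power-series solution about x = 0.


Ansatz: y(x) = sum_{n>=0} a_n x^n, so y'(x) = sum_{n>=1} n a_n x^(n-1) and y''(x) = sum_{n>=2} n(n-1) a_n x^(n-2).
Substitute into P(x) y'' + Q(x) y' + R(x) y = 0 with P(x) = x^2 + 1, Q(x) = -3x, R(x) = -2, and match powers of x.
Initial conditions: a_0 = -1, a_1 = 1.
Setting the coefficient of each power of x to zero and solving order by order (substituting the coefficients already found):
  x^0: 2 a_2 - 2 a_0 = 0  ->  2 a_2 = 2 a_0 = -2  ->  a_2 = -1
  x^1: 6 a_3 - 5 a_1 = 0  ->  6 a_3 = 5 a_1 = 5  ->  a_3 = 5/6
  x^2: 12 a_4 - 6 a_2 = 0  ->  12 a_4 = 6 a_2 = -6  ->  a_4 = -1/2
  x^3: 20 a_5 - 5 a_3 = 0  ->  20 a_5 = 5 a_3 = 25/6  ->  a_5 = 5/24
  x^4: 30 a_6 - 2 a_4 = 0  ->  30 a_6 = 2 a_4 = -1  ->  a_6 = -1/30
Truncated series: y(x) = -1 + x - x^2 + (5/6) x^3 - (1/2) x^4 + (5/24) x^5 - (1/30) x^6 + O(x^7).

a_0 = -1; a_1 = 1; a_2 = -1; a_3 = 5/6; a_4 = -1/2; a_5 = 5/24; a_6 = -1/30


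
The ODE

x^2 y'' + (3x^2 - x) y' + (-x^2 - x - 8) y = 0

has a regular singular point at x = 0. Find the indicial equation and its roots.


Divide by x^2 to reach normal form y'' + P_1(x) y' + P_2(x) y = 0 with P_1(x) = 3 - 1/x and P_2(x) = -1 - 1/x - 8/x^2.
x = 0 is a singular point because the y'-coefficient 3 - 1/x has a pole at x = 0 and the y-coefficient -1 - 1/x - 8/x^2 has a pole at x = 0.
It is a regular singular point because x P_1(x) = p(x) = 3x - 1 and x^2 P_2(x) = q(x) = -x^2 - x - 8 are polynomials, hence analytic at x = 0.
p(0) = -1,  q(0) = -8.
Indicial equation: r(r-1) + p(0) r + q(0) = 0, i.e. r^2 + (p(0) - 1) r + q(0) = 0, i.e. r^2 - 2 r - 8 = 0.
Discriminant: (-2)^2 - 4(-8) = 36, so r = (2 ± 6)/2.
Solving: r_1 = 4, r_2 = -2.

indicial: r^2 - 2 r - 8 = 0; roots r_1 = 4, r_2 = -2


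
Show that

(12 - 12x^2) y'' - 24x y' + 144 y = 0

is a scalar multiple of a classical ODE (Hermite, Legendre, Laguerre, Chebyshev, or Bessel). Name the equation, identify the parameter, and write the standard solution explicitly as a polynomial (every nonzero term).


All three coefficients share the factor 12; dividing through by 12 gives  (1 - x^2) y'' - 2x y' + 12 y = 0.
This matches the Legendre equation (1 - x^2) y'' - 2x y' + n(n+1) y = 0 (note the -2x y' term) with n(n+1) = 12, so n = 3; the polynomial solution is P_3(x).
With y = sum_k a_k x^k, matching x^k gives (k+2)(k+1) a_{k+2} = [k(k+1) - n(n+1)] a_k = (k - 3)(k + 4) a_k. The right side vanishes at k = 3, so the series with the parity of 3 terminates at degree 3.
Standard normalization (P_n(1) = 1): leading coefficient (2n)!/(2^n (n!)^2) = 720/(8*36) = 5/2, so a_3 = 5/2. Work downward with a_k = (k+1)(k+2) a_{k+2} / ((k - 3)(k + 4)):
  a_1 = (2)(3)(5/2) / ((1 - 3)(1 + 4)) = 15/(-10) = -3/2
Hence P_3(x) = 5 x^3/2 - 3 x/2.

P_3(x); series = 5 x^3/2 - 3 x/2


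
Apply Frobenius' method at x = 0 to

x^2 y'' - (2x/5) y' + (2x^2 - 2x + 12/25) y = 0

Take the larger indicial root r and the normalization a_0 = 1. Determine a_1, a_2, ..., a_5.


Write in Frobenius form y'' + (p(x)/x) y' + (q(x)/x^2) y = 0:
  p(x) = -2/5,  q(x) = 2x^2 - 2x + 12/25.
Indicial equation: r(r-1) + (-2/5) r + (12/25) = 0 -> roots r_1 = 4/5, r_2 = 3/5.
Take r = r_1 = 4/5. Let y(x) = x^r sum_{n>=0} a_n x^n with a_0 = 1.
Substitute y = x^r sum a_n x^n and match x^{r+n}. The recurrence is
  D(n) a_n - 2 a_{n-1} + 2 a_{n-2} = 0,  where D(n) = (r+n)(r+n-1) + (-2/5)(r+n) + (12/25).
  a_n = [2 a_{n-1} - 2 a_{n-2}] / D(n).
Since the indicial polynomial factors as (r - r_1)(r - r_2), D(n) = (r_1 + n - r_1)(r_1 + n - r_2) = n(n + 1/5).
Evaluating step by step (a_0 = 1):
  n = 1: D(1) = 1(1 + 1/5) = 6/5; numerator = 2(1) = 2; a_1 = (2)/(6/5) = 5/3
  n = 2: D(2) = 2(2 + 1/5) = 22/5; numerator = 2(5/3) - 2(1) = 4/3; a_2 = (4/3)/(22/5) = 10/33
  n = 3: D(3) = 3(3 + 1/5) = 48/5; numerator = 2(10/33) - 2(5/3) = -30/11; a_3 = (-30/11)/(48/5) = -25/88
  n = 4: D(4) = 4(4 + 1/5) = 84/5; numerator = 2(-25/88) - 2(10/33) = -155/132; a_4 = (-155/132)/(84/5) = -775/11088
  n = 5: D(5) = 5(5 + 1/5) = 26; numerator = 2(-775/11088) - 2(-25/88) = 2375/5544; a_5 = (2375/5544)/(26) = 2375/144144

r = 4/5; a_0 = 1; a_1 = 5/3; a_2 = 10/33; a_3 = -25/88; a_4 = -775/11088; a_5 = 2375/144144


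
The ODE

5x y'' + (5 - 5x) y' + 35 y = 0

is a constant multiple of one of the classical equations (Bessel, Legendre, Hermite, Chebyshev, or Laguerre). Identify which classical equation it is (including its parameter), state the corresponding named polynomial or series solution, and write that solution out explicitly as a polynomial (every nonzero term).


All three coefficients share the factor 5; dividing through by 5 gives  x y'' + (1 - x) y' + 7 y = 0.
This matches the Laguerre equation x y'' + (1 - x) y' + n y = 0 with n = 7; the polynomial solution is L_7(x).
With y = sum_k a_k x^k, matching x^k gives (k+1)k a_{k+1} + (k+1) a_{k+1} - k a_k + n a_k = 0, i.e. (k+1)^2 a_{k+1} = (k - n) a_k = (k - 7) a_k. The right side vanishes at k = 7, so the series terminates at degree 7.
Standard normalization L_n(0) = 1 gives a_0 = 1. Work upward with a_{k+1} = (k - 7) a_k / (k+1)^2:
  a_1 = (0 - 7)(1) / 1^2 = -7/1 = -7
  a_2 = (1 - 7)(-7) / 2^2 = 42/4 = 21/2
  a_3 = (2 - 7)(21/2) / 3^2 = (-105/2)/9 = -35/6
  a_4 = (3 - 7)(-35/6) / 4^2 = (70/3)/16 = 35/24
  a_5 = (4 - 7)(35/24) / 5^2 = (-35/8)/25 = -7/40
  a_6 = (5 - 7)(-7/40) / 6^2 = (7/20)/36 = 7/720
  a_7 = (6 - 7)(7/720) / 7^2 = (-7/720)/49 = -1/5040
Hence L_7(x) = -x^7/5040 + 7 x^6/720 - 7 x^5/40 + 35 x^4/24 - 35 x^3/6 + 21 x^2/2 - 7 x + 1.

L_7(x); series = -x^7/5040 + 7 x^6/720 - 7 x^5/40 + 35 x^4/24 - 35 x^3/6 + 21 x^2/2 - 7 x + 1


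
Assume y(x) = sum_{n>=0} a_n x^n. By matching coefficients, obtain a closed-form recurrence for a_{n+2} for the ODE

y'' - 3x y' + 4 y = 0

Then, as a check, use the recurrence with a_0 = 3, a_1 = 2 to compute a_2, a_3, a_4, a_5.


Substitute y = sum_n a_n x^n.
y''(x) has coefficient (n+2)(n+1) a_{n+2} at x^n;
-3 x y'(x) has coefficient -3 n a_n at x^n (shift);
4 y(x) has coefficient 4 a_n at x^n.
Matching x^n: (n+2)(n+1) a_{n+2} + (-3n + 4) a_n = 0.
Thus a_{n+2} = (3n - 4) / ((n+1)(n+2)) * a_n.

Check with a_0 = 3, a_1 = 2 (apply the recurrence for n = 0, 1, 2, 3): a_0 = 3, a_1 = 2, a_2 = -6, a_3 = -1/3, a_4 = -1, a_5 = -1/12.

a_(n+2) = (3n - 4) / ((n+1)(n+2)) * a_n; check: a_0 = 3, a_1 = 2, a_2 = -6, a_3 = -1/3, a_4 = -1, a_5 = -1/12


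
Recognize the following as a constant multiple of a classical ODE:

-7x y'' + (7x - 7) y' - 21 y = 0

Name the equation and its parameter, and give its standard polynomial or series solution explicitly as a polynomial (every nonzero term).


All three coefficients share the factor -7; dividing through by -7 gives  x y'' + (1 - x) y' + 3 y = 0.
This matches the Laguerre equation x y'' + (1 - x) y' + n y = 0 with n = 3; the polynomial solution is L_3(x).
With y = sum_k a_k x^k, matching x^k gives (k+1)k a_{k+1} + (k+1) a_{k+1} - k a_k + n a_k = 0, i.e. (k+1)^2 a_{k+1} = (k - n) a_k = (k - 3) a_k. The right side vanishes at k = 3, so the series terminates at degree 3.
Standard normalization L_n(0) = 1 gives a_0 = 1. Work upward with a_{k+1} = (k - 3) a_k / (k+1)^2:
  a_1 = (0 - 3)(1) / 1^2 = -3/1 = -3
  a_2 = (1 - 3)(-3) / 2^2 = 6/4 = 3/2
  a_3 = (2 - 3)(3/2) / 3^2 = (-3/2)/9 = -1/6
Hence L_3(x) = -x^3/6 + 3 x^2/2 - 3 x + 1.

L_3(x); series = -x^3/6 + 3 x^2/2 - 3 x + 1


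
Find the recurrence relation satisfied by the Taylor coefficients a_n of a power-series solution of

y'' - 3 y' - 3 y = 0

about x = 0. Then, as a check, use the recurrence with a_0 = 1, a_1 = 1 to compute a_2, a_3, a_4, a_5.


Substitute y = sum_n a_n x^n.
y''(x) has coefficient (n+2)(n+1) a_{n+2} at x^n;
-3 y'(x) has coefficient -3 (n+1) a_{n+1} at x^n;
-3 y(x) has coefficient -3 a_n at x^n.
Matching x^n: (n+2)(n+1) a_{n+2} - 3 (n+1) a_{n+1} - 3 a_n = 0.
Thus a_{n+2} = [3 (n+1) a_{n+1} + 3 a_n] / ((n+1)(n+2)).

Check with a_0 = 1, a_1 = 1 (apply the recurrence for n = 0, 1, 2, 3): a_0 = 1, a_1 = 1, a_2 = 3, a_3 = 7/2, a_4 = 27/8, a_5 = 51/20.

a_(n+2) = [3 (n+1) a_(n+1) + 3 a_n] / ((n+1)(n+2)); check: a_0 = 1, a_1 = 1, a_2 = 3, a_3 = 7/2, a_4 = 27/8, a_5 = 51/20


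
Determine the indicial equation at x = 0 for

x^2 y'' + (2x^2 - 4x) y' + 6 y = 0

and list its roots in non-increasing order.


Divide by x^2 to reach normal form y'' + P_1(x) y' + P_2(x) y = 0 with P_1(x) = 2 - 4/x and P_2(x) = 6/x^2.
x = 0 is a singular point because the y'-coefficient 2 - 4/x has a pole at x = 0 and the y-coefficient 6/x^2 has a pole at x = 0.
It is a regular singular point because x P_1(x) = p(x) = 2x - 4 and x^2 P_2(x) = q(x) = 6 are polynomials, hence analytic at x = 0.
p(0) = -4,  q(0) = 6.
Indicial equation: r(r-1) + p(0) r + q(0) = 0, i.e. r^2 + (p(0) - 1) r + q(0) = 0, i.e. r^2 - 5 r + 6 = 0.
Discriminant: (-5)^2 - 4(6) = 1, so r = (5 ± 1)/2.
Solving: r_1 = 3, r_2 = 2.

indicial: r^2 - 5 r + 6 = 0; roots r_1 = 3, r_2 = 2


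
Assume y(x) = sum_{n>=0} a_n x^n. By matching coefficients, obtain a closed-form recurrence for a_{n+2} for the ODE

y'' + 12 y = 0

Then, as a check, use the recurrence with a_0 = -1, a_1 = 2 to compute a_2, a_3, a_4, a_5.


Substitute y = sum_n a_n x^n into y'' + (const) y = 0.
y''(x) = sum_{n>=0} (n+2)(n+1) a_{n+2} x^n.
The ODE becomes sum_n [(n+2)(n+1) a_{n+2} + 12 a_n] x^n = 0.
Setting each coefficient to zero gives the recurrence:
  (n+2)(n+1) a_{n+2} + 12 a_n = 0,
  a_{n+2} = -12 / ((n+1)(n+2)) a_n.

Check with a_0 = -1, a_1 = 2 (apply the recurrence for n = 0, 1, 2, 3): a_0 = -1, a_1 = 2, a_2 = 6, a_3 = -4, a_4 = -6, a_5 = 12/5.

a_{n+2} = -12/((n+1)(n+2)) * a_n; check: a_0 = -1, a_1 = 2, a_2 = 6, a_3 = -4, a_4 = -6, a_5 = 12/5
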